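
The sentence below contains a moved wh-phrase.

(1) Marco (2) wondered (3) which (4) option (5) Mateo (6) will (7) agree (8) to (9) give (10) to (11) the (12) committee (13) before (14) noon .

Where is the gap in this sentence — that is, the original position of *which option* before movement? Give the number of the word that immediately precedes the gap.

9

Pre-movement form: Mateo will agree to give which option to the committee before noon.
'which option' is the direct object of 'give'. Fronting leaves a gap immediately after 'give':
Marco wondered which option Mateo will agree to give ___ to the committee before noon.
'give' is word 9.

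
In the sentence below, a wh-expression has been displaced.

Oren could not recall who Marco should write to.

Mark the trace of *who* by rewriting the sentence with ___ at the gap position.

In situ: Marco should write to who.
'who' is the object of the preposition 'to'. The gap is right after 'to'.

Oren could not recall who Marco should write to ___.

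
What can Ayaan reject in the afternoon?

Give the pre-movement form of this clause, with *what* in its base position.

'what' functions as the direct object of 'reject'. It moves to the left edge, and the trace sits right after 'reject':
What can Ayaan reject ___ in the afternoon?

Ayaan can reject what in the afternoon.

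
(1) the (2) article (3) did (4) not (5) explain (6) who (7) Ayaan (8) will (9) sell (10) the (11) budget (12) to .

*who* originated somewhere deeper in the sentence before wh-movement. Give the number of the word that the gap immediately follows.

Before movement: Ayaan will sell the budget to who.
'who' is the object of the preposition 'to' (recipient of 'sell'). Wh-movement fronts it, leaving a gap right after 'to':
The article did not explain who Ayaan will sell the budget to ___.
'to' is word 12.

12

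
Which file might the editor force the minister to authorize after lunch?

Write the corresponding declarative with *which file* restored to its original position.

'which file' functions as the direct object of 'authorize'. It moves to the left edge, and the trace sits right after 'authorize':
Which file might the editor force the minister to authorize ___ after lunch?

The editor might force the minister to authorize which file after lunch.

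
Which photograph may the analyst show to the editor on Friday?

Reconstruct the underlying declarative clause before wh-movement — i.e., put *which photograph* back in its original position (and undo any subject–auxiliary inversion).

The analyst may show which photograph to the editor on Friday.

'which photograph' functions as the direct object of 'show'. Fronting leaves a gap immediately after 'show':
Which photograph may the analyst show ___ to the editor on Friday?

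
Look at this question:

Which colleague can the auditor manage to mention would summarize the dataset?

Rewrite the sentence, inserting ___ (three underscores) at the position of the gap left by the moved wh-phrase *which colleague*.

Which colleague can the auditor manage to mention ___ would summarize the dataset?

Underlying clause: The auditor can manage to mention which colleague would summarize the dataset.
'which colleague' is the subject of the clause embedded under 'mention'. The gap is right after 'mention'.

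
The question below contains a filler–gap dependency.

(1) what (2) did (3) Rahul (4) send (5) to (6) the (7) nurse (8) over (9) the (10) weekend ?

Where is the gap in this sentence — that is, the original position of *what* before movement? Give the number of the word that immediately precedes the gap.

Before movement: Rahul did send what to the nurse over the weekend.
The filler 'what' is interpreted as the direct object of 'send'. It moves to the left edge, and the trace sits right after 'send':
What did Rahul send ___ to the nurse over the weekend?
'send' is word 4.

4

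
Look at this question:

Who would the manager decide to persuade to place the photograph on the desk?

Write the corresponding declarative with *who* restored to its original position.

'who' functions as the direct object of 'persuade'. It moves to the left edge, and the trace sits right after 'persuade':
Who would the manager decide to persuade ___ to place the photograph on the desk?

The manager would decide to persuade who to place the photograph on the desk.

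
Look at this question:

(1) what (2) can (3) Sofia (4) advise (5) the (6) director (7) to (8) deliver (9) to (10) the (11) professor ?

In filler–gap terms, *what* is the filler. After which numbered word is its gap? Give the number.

In situ: Sofia can advise the director to deliver what to the professor.
'what' is the direct object of 'deliver'. Wh-movement fronts it, leaving a gap right after 'deliver':
What can Sofia advise the director to deliver ___ to the professor?
'deliver' is word 8.

8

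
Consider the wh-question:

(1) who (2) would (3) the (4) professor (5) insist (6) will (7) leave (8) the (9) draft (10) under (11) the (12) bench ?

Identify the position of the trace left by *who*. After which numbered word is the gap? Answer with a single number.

Before movement: The professor would insist who will leave the draft under the bench.
The filler 'who' is interpreted as the subject of the clause embedded under 'insist'. Fronting leaves a gap immediately after 'insist':
Who would the professor insist ___ will leave the draft under the bench?
'insist' is word 5.

5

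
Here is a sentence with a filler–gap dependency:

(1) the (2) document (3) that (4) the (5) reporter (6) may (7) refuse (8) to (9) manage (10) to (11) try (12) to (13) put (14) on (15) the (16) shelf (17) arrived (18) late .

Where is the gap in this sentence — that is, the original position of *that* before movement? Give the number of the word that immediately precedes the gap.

13

'that' functions as the direct object of 'put'. It moves to the left edge, and the trace sits right after 'put':
The document that the reporter may refuse to manage to try to put ___ on the shelf arrived late.
'put' is word 13.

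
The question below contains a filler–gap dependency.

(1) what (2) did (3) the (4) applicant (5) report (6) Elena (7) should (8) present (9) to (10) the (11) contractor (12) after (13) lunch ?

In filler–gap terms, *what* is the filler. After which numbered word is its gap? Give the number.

Underlying clause: The applicant did report Elena should present what to the contractor after lunch.
'what' functions as the direct object of 'present'. Fronting leaves a gap immediately after 'present':
What did the applicant report Elena should present ___ to the contractor after lunch?
'present' is word 8.

8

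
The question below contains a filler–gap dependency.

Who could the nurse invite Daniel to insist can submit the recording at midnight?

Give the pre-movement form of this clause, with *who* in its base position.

The filler 'who' is interpreted as the subject of the clause embedded under 'insist'. Fronting leaves a gap immediately after 'insist':
Who could the nurse invite Daniel to insist ___ can submit the recording at midnight?

The nurse could invite Daniel to insist who can submit the recording at midnight.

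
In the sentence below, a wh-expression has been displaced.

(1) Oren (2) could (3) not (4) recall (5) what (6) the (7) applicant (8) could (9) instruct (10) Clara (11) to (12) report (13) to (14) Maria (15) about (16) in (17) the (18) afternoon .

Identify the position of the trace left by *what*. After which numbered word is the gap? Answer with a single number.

15

Underlying clause: The applicant could instruct Clara to report to Maria about what in the afternoon.
The filler 'what' is interpreted as the object of the preposition 'about'. Wh-movement fronts it, leaving a gap right after 'about':
Oren could not recall what the applicant could instruct Clara to report to Maria about ___ in the afternoon.
'about' is word 15.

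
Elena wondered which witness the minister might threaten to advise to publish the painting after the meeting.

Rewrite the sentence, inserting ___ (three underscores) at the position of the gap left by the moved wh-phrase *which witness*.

Elena wondered which witness the minister might threaten to advise ___ to publish the painting after the meeting.

Before movement: The minister might threaten to advise which witness to publish the painting after the meeting.
'which witness' functions as the direct object of 'advise'. The gap is right after 'advise'.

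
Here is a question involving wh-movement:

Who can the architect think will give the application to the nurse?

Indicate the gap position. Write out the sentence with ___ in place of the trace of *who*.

Who can the architect think ___ will give the application to the nurse?

In situ: The architect can think who will give the application to the nurse.
The filler 'who' is interpreted as the subject of the clause embedded under 'think'. The gap is right after 'think'.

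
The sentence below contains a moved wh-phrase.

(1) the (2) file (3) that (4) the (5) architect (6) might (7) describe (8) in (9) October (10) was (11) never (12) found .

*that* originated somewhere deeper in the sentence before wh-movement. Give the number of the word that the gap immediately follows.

'that' functions as the direct object of 'describe'. Wh-movement fronts it, leaving a gap right after 'describe':
The file that the architect might describe ___ in October was never found.
'describe' is word 7.

7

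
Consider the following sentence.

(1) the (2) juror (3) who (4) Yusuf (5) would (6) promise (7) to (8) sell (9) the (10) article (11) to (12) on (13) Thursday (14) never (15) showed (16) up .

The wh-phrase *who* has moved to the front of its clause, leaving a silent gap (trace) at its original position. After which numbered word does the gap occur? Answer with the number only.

'who' is the object of the preposition 'to' (recipient of 'sell'). Wh-movement fronts it, leaving a gap right after 'to':
The juror who Yusuf would promise to sell the article to ___ on Thursday never showed up.
'to' is word 11.

11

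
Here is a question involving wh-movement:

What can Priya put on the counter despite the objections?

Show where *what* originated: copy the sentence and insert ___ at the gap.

Underlying clause: Priya can put what on the counter despite the objections.
'what' functions as the direct object of 'put'. The gap is right after 'put'.

What can Priya put ___ on the counter despite the objections?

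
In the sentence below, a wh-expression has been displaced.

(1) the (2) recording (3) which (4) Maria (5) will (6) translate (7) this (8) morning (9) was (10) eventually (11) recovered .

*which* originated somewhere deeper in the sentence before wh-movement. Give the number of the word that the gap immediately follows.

6

The filler 'which' is interpreted as the direct object of 'translate'. It moves to the left edge, and the trace sits right after 'translate':
The recording which Maria will translate ___ this morning was eventually recovered.
'translate' is word 6.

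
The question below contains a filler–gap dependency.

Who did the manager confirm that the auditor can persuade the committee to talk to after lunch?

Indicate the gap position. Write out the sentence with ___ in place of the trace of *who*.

Who did the manager confirm that the auditor can persuade the committee to talk to ___ after lunch?

Pre-movement form: The manager did confirm that the auditor can persuade the committee to talk to who after lunch.
'who' is the object of the preposition 'to'. The gap is right after 'to'.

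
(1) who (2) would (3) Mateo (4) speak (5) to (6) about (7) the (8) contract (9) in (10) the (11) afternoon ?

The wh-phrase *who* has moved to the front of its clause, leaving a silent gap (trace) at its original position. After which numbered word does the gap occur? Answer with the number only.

5

Pre-movement form: Mateo would speak to who about the contract in the afternoon.
The filler 'who' is interpreted as the object of the preposition 'to'. It moves to the left edge, and the trace sits right after 'to':
Who would Mateo speak to ___ about the contract in the afternoon?
'to' is word 5.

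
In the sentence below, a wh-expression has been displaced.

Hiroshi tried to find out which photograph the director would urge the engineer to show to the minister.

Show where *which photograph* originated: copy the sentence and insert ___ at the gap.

Hiroshi tried to find out which photograph the director would urge the engineer to show ___ to the minister.

Pre-movement form: The director would urge the engineer to show which photograph to the minister.
'which photograph' functions as the direct object of 'show'. The gap is right after 'show'.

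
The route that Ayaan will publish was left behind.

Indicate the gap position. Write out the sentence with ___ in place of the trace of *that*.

The route that Ayaan will publish ___ was left behind.

'that' functions as the direct object of 'publish'. The gap is right after 'publish'.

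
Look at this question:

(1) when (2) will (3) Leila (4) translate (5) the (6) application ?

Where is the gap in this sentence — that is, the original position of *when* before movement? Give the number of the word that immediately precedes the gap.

Pre-movement form: Leila will translate the application when.
The filler 'when' is interpreted as the temporal adjunct. It moves to the left edge, and the trace sits right after 'application':
When will Leila translate the application ___?
'application' is word 6.

6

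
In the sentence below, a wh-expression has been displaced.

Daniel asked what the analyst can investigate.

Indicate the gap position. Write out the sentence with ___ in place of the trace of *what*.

Pre-movement form: The analyst can investigate what.
'what' functions as the direct object of 'investigate'. The gap is right after 'investigate'.

Daniel asked what the analyst can investigate ___.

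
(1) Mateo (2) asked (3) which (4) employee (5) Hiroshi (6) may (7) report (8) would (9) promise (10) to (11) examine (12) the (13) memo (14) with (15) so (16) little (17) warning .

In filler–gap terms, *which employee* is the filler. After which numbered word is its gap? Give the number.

In situ: Hiroshi may report which employee would promise to examine the memo with so little warning.
'which employee' is the subject of the clause embedded under 'report'. Wh-movement fronts it, leaving a gap right after 'report':
Mateo asked which employee Hiroshi may report ___ would promise to examine the memo with so little warning.
'report' is word 7.

7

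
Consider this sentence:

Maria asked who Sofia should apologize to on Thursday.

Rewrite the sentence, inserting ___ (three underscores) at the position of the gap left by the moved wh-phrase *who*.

Maria asked who Sofia should apologize to ___ on Thursday.

Pre-movement form: Sofia should apologize to who on Thursday.
'who' is the object of the preposition 'to'. The gap is right after 'to'.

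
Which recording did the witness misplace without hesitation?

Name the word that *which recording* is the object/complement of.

misplace

Underlying clause: The witness did misplace which recording without hesitation.
'which recording' functions as the direct object of 'misplace'. It moves to the left edge, and the trace sits right after 'misplace':
Which recording did the witness misplace ___ without hesitation?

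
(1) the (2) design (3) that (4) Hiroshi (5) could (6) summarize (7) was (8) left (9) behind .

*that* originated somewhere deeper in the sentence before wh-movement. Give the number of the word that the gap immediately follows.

6

'that' is the direct object of 'summarize'. Fronting leaves a gap immediately after 'summarize':
The design that Hiroshi could summarize ___ was left behind.
'summarize' is word 6.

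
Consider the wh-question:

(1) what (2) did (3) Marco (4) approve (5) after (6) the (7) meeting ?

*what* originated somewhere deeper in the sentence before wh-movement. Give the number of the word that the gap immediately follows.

4

Before movement: Marco did approve what after the meeting.
'what' functions as the direct object of 'approve'. Fronting leaves a gap immediately after 'approve':
What did Marco approve ___ after the meeting?
'approve' is word 4.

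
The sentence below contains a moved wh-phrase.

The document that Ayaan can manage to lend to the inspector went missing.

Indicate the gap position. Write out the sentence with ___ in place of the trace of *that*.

The filler 'that' is interpreted as the direct object of 'lend'. The gap is right after 'lend'.

The document that Ayaan can manage to lend ___ to the inspector went missing.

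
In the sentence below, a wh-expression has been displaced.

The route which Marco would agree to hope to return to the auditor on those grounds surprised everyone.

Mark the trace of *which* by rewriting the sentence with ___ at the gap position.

'which' is the direct object of 'return'. The gap is right after 'return'.

The route which Marco would agree to hope to return ___ to the auditor on those grounds surprised everyone.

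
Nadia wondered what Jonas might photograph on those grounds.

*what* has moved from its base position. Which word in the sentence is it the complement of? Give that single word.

photograph

In situ: Jonas might photograph what on those grounds.
'what' is the direct object of 'photograph'. It moves to the left edge, and the trace sits right after 'photograph':
Nadia wondered what Jonas might photograph ___ on those grounds.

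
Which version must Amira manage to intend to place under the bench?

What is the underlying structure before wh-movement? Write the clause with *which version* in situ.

The filler 'which version' is interpreted as the direct object of 'place'. It moves to the left edge, and the trace sits right after 'place':
Which version must Amira manage to intend to place ___ under the bench?

Amira must manage to intend to place which version under the bench.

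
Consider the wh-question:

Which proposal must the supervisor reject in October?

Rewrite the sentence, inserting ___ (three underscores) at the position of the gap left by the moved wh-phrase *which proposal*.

Which proposal must the supervisor reject ___ in October?

Underlying clause: The supervisor must reject which proposal in October.
The filler 'which proposal' is interpreted as the direct object of 'reject'. The gap is right after 'reject'.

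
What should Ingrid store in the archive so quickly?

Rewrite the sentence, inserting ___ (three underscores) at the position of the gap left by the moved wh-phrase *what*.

What should Ingrid store ___ in the archive so quickly?

Underlying clause: Ingrid should store what in the archive so quickly.
'what' is the direct object of 'store'. The gap is right after 'store'.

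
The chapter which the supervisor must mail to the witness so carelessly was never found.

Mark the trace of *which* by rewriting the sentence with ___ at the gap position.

The chapter which the supervisor must mail ___ to the witness so carelessly was never found.

The filler 'which' is interpreted as the direct object of 'mail'. The gap is right after 'mail'.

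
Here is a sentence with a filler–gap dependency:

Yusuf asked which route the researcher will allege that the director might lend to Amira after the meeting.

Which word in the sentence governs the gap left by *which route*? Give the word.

lend

Before movement: The researcher will allege that the director might lend which route to Amira after the meeting.
'which route' is the direct object of 'lend'. It moves to the left edge, and the trace sits right after 'lend':
Yusuf asked which route the researcher will allege that the director might lend ___ to Amira after the meeting.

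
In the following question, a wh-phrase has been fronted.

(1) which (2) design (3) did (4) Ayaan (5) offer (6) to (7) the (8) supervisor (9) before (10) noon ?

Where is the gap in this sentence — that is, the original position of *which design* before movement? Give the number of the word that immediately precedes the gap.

In situ: Ayaan did offer which design to the supervisor before noon.
'which design' functions as the direct object of 'offer'. Wh-movement fronts it, leaving a gap right after 'offer':
Which design did Ayaan offer ___ to the supervisor before noon?
'offer' is word 5.

5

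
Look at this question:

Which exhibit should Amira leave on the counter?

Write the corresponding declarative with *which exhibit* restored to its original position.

Amira should leave which exhibit on the counter.

'which exhibit' is the direct object of 'leave'. Wh-movement fronts it, leaving a gap right after 'leave':
Which exhibit should Amira leave ___ on the counter?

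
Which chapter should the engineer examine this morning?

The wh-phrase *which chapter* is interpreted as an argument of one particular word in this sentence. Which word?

examine

Pre-movement form: The engineer should examine which chapter this morning.
'which chapter' is the direct object of 'examine'. Fronting leaves a gap immediately after 'examine':
Which chapter should the engineer examine ___ this morning?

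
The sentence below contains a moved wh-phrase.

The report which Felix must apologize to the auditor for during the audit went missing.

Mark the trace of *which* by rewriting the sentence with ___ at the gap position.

'which' functions as the object of the preposition 'for'. The gap is right after 'for'.

The report which Felix must apologize to the auditor for ___ during the audit went missing.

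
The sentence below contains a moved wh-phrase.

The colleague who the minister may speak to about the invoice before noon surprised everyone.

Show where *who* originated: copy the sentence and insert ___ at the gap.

The filler 'who' is interpreted as the object of the preposition 'to'. The gap is right after 'to'.

The colleague who the minister may speak to ___ about the invoice before noon surprised everyone.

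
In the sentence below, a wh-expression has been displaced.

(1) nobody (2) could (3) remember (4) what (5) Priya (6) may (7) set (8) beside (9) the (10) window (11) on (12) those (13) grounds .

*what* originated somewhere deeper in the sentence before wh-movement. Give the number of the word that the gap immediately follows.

Pre-movement form: Priya may set what beside the window on those grounds.
The filler 'what' is interpreted as the direct object of 'set'. It moves to the left edge, and the trace sits right after 'set':
Nobody could remember what Priya may set ___ beside the window on those grounds.
'set' is word 7.

7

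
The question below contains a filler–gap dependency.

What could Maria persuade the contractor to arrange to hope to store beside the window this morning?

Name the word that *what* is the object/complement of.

store

In situ: Maria could persuade the contractor to arrange to hope to store what beside the window this morning.
'what' functions as the direct object of 'store'. Fronting leaves a gap immediately after 'store':
What could Maria persuade the contractor to arrange to hope to store ___ beside the window this morning?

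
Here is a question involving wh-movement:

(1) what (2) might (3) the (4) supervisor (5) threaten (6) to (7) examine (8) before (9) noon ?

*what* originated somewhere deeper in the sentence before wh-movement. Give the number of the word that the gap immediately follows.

7

In situ: The supervisor might threaten to examine what before noon.
'what' is the direct object of 'examine'. Wh-movement fronts it, leaving a gap right after 'examine':
What might the supervisor threaten to examine ___ before noon?
'examine' is word 7.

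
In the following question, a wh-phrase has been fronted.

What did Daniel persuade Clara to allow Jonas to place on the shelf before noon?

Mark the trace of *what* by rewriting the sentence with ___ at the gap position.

In situ: Daniel did persuade Clara to allow Jonas to place what on the shelf before noon.
The filler 'what' is interpreted as the direct object of 'place'. The gap is right after 'place'.

What did Daniel persuade Clara to allow Jonas to place ___ on the shelf before noon?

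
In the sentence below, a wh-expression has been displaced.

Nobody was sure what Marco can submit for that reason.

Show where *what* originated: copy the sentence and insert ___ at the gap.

Underlying clause: Marco can submit what for that reason.
'what' functions as the direct object of 'submit'. The gap is right after 'submit'.

Nobody was sure what Marco can submit ___ for that reason.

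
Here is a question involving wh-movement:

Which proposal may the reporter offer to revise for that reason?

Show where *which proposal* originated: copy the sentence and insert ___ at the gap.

Pre-movement form: The reporter may offer to revise which proposal for that reason.
'which proposal' is the direct object of 'revise'. The gap is right after 'revise'.

Which proposal may the reporter offer to revise ___ for that reason?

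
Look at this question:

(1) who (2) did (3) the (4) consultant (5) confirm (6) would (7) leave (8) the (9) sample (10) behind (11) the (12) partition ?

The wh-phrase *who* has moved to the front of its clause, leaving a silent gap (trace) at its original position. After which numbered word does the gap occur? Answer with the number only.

Pre-movement form: The consultant did confirm who would leave the sample behind the partition.
The filler 'who' is interpreted as the subject of the clause embedded under 'confirm'. It moves to the left edge, and the trace sits right after 'confirm':
Who did the consultant confirm ___ would leave the sample behind the partition?
'confirm' is word 5.

5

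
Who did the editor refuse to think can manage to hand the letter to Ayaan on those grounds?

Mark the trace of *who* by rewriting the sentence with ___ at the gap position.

In situ: The editor did refuse to think who can manage to hand the letter to Ayaan on those grounds.
'who' functions as the subject of the clause embedded under 'think'. The gap is right after 'think'.

Who did the editor refuse to think ___ can manage to hand the letter to Ayaan on those grounds?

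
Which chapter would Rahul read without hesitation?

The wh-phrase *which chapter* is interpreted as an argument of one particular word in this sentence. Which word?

Underlying clause: Rahul would read which chapter without hesitation.
'which chapter' functions as the direct object of 'read'. Fronting leaves a gap immediately after 'read':
Which chapter would Rahul read ___ without hesitation?

read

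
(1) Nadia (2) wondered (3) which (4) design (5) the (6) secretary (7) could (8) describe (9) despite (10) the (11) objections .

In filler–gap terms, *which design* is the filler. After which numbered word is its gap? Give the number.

Before movement: The secretary could describe which design despite the objections.
'which design' is the direct object of 'describe'. Wh-movement fronts it, leaving a gap right after 'describe':
Nadia wondered which design the secretary could describe ___ despite the objections.
'describe' is word 8.

8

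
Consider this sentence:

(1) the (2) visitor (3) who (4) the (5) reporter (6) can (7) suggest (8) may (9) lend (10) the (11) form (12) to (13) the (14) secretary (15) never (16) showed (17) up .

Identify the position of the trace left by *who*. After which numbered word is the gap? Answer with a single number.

7

'who' is the subject of the clause embedded under 'suggest'. Fronting leaves a gap immediately after 'suggest':
The visitor who the reporter can suggest ___ may lend the form to the secretary never showed up.
'suggest' is word 7.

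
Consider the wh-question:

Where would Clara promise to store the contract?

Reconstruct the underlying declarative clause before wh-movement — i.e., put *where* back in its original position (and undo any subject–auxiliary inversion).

The filler 'where' is interpreted as the locative complement of 'store'. Wh-movement fronts it, leaving a gap right after 'contract':
Where would Clara promise to store the contract ___?

Clara would promise to store the contract where.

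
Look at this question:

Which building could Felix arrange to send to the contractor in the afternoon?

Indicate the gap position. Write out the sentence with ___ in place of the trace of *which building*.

Which building could Felix arrange to send ___ to the contractor in the afternoon?

In situ: Felix could arrange to send which building to the contractor in the afternoon.
The filler 'which building' is interpreted as the direct object of 'send'. The gap is right after 'send'.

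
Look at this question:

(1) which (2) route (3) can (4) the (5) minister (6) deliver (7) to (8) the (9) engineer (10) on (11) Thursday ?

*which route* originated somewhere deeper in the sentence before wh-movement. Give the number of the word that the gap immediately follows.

Underlying clause: The minister can deliver which route to the engineer on Thursday.
The filler 'which route' is interpreted as the direct object of 'deliver'. Wh-movement fronts it, leaving a gap right after 'deliver':
Which route can the minister deliver ___ to the engineer on Thursday?
'deliver' is word 6.

6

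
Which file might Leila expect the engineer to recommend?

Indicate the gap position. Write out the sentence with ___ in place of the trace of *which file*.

Before movement: Leila might expect the engineer to recommend which file.
'which file' functions as the direct object of 'recommend'. The gap is right after 'recommend'.

Which file might Leila expect the engineer to recommend ___?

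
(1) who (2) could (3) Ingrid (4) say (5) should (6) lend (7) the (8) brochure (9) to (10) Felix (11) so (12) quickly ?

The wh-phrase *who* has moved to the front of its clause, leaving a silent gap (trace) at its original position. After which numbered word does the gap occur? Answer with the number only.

Before movement: Ingrid could say who should lend the brochure to Felix so quickly.
'who' is the subject of the clause embedded under 'say'. Wh-movement fronts it, leaving a gap right after 'say':
Who could Ingrid say ___ should lend the brochure to Felix so quickly?
'say' is word 4.

4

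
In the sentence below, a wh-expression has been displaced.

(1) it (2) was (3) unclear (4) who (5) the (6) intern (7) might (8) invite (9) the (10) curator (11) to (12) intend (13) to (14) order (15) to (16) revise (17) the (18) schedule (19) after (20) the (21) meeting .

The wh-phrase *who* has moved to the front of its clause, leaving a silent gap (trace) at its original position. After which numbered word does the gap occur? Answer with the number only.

14

Before movement: The intern might invite the curator to intend to order who to revise the schedule after the meeting.
The filler 'who' is interpreted as the direct object of 'order'. Wh-movement fronts it, leaving a gap right after 'order':
It was unclear who the intern might invite the curator to intend to order ___ to revise the schedule after the meeting.
'order' is word 14.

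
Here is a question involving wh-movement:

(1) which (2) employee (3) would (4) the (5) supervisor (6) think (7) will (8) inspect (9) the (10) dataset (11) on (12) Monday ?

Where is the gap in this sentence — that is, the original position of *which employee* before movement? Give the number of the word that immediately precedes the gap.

Underlying clause: The supervisor would think which employee will inspect the dataset on Monday.
The filler 'which employee' is interpreted as the subject of the clause embedded under 'think'. Fronting leaves a gap immediately after 'think':
Which employee would the supervisor think ___ will inspect the dataset on Monday?
'think' is word 6.

6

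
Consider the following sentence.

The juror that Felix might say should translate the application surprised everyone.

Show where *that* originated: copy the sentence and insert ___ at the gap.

The filler 'that' is interpreted as the subject of the clause embedded under 'say'. The gap is right after 'say'.

The juror that Felix might say ___ should translate the application surprised everyone.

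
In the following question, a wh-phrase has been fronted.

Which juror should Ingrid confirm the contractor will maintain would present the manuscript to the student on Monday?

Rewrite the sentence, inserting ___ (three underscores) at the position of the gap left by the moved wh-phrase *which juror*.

Underlying clause: Ingrid should confirm the contractor will maintain which juror would present the manuscript to the student on Monday.
The filler 'which juror' is interpreted as the subject of the clause embedded under 'maintain'. The gap is right after 'maintain'.

Which juror should Ingrid confirm the contractor will maintain ___ would present the manuscript to the student on Monday?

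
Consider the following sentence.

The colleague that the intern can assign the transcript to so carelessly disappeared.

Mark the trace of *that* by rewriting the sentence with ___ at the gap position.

The filler 'that' is interpreted as the object of the preposition 'to' (recipient of 'assign'). The gap is right after 'to'.

The colleague that the intern can assign the transcript to ___ so carelessly disappeared.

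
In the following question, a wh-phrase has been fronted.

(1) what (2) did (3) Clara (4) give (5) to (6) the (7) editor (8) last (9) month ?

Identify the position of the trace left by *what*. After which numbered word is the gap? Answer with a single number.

4

Pre-movement form: Clara did give what to the editor last month.
'what' is the direct object of 'give'. Fronting leaves a gap immediately after 'give':
What did Clara give ___ to the editor last month?
'give' is word 4.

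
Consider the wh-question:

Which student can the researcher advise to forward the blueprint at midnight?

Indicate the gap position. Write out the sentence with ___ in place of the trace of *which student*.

Which student can the researcher advise ___ to forward the blueprint at midnight?

Underlying clause: The researcher can advise which student to forward the blueprint at midnight.
'which student' functions as the direct object of 'advise'. The gap is right after 'advise'.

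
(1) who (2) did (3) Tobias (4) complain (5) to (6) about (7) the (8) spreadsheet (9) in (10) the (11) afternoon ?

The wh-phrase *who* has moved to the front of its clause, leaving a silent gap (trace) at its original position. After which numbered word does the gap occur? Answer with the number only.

Before movement: Tobias did complain to who about the spreadsheet in the afternoon.
'who' is the object of the preposition 'to'. It moves to the left edge, and the trace sits right after 'to':
Who did Tobias complain to ___ about the spreadsheet in the afternoon?
'to' is word 5.

5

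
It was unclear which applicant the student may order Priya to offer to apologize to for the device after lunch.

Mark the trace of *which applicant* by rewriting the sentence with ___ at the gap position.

Before movement: The student may order Priya to offer to apologize to which applicant for the device after lunch.
The filler 'which applicant' is interpreted as the object of the preposition 'to'. The gap is right after 'to'.

It was unclear which applicant the student may order Priya to offer to apologize to ___ for the device after lunch.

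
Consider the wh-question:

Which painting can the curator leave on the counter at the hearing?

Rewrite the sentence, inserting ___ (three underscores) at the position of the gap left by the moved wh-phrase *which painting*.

Which painting can the curator leave ___ on the counter at the hearing?

Underlying clause: The curator can leave which painting on the counter at the hearing.
The filler 'which painting' is interpreted as the direct object of 'leave'. The gap is right after 'leave'.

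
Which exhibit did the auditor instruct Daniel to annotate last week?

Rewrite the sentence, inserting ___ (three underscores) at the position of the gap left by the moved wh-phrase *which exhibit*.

Pre-movement form: The auditor did instruct Daniel to annotate which exhibit last week.
'which exhibit' is the direct object of 'annotate'. The gap is right after 'annotate'.

Which exhibit did the auditor instruct Daniel to annotate ___ last week?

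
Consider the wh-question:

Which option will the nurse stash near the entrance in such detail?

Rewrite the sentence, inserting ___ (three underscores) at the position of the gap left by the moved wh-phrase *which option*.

Which option will the nurse stash ___ near the entrance in such detail?

Pre-movement form: The nurse will stash which option near the entrance in such detail.
The filler 'which option' is interpreted as the direct object of 'stash'. The gap is right after 'stash'.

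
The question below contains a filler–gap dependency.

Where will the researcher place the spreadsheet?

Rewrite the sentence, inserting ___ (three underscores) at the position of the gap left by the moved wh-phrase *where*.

Pre-movement form: The researcher will place the spreadsheet where.
'where' functions as the locative complement of 'place'. The gap is right after 'spreadsheet'.

Where will the researcher place the spreadsheet ___?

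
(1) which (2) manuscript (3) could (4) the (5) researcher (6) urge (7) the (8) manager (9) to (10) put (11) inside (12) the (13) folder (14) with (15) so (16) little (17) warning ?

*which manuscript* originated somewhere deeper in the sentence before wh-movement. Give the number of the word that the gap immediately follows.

Before movement: The researcher could urge the manager to put which manuscript inside the folder with so little warning.
'which manuscript' is the direct object of 'put'. Fronting leaves a gap immediately after 'put':
Which manuscript could the researcher urge the manager to put ___ inside the folder with so little warning?
'put' is word 10.

10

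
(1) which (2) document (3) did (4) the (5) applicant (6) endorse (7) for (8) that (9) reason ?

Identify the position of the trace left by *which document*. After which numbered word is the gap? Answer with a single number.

In situ: The applicant did endorse which document for that reason.
'which document' functions as the direct object of 'endorse'. Wh-movement fronts it, leaving a gap right after 'endorse':
Which document did the applicant endorse ___ for that reason?
'endorse' is word 6.

6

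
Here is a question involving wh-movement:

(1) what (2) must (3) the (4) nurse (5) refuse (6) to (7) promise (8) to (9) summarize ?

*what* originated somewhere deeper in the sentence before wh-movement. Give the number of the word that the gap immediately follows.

9

Before movement: The nurse must refuse to promise to summarize what.
'what' is the direct object of 'summarize'. Wh-movement fronts it, leaving a gap right after 'summarize':
What must the nurse refuse to promise to summarize ___?
'summarize' is word 9.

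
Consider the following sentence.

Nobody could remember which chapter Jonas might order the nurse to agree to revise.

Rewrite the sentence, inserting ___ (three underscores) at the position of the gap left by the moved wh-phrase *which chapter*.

Before movement: Jonas might order the nurse to agree to revise which chapter.
'which chapter' functions as the direct object of 'revise'. The gap is right after 'revise'.

Nobody could remember which chapter Jonas might order the nurse to agree to revise ___.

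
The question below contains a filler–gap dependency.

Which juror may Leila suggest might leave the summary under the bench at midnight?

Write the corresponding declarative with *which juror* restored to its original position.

'which juror' is the subject of the clause embedded under 'suggest'. Fronting leaves a gap immediately after 'suggest':
Which juror may Leila suggest ___ might leave the summary under the bench at midnight?

Leila may suggest which juror might leave the summary under the bench at midnight.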